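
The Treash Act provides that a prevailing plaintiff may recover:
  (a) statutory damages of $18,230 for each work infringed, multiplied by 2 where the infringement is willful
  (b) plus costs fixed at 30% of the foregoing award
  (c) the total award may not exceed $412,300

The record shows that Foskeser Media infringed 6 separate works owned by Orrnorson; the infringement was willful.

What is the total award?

Statutory damages: 6 × $18,230 = $109,380
Doubled: 2 × $109,380 = $218,760
Costs: 30% of $218,760 = $65,628
Award plus costs: $218,760 + $65,628 = $284,388
Cap at $412,300: $284,388 is within the cap, no reduction.

Award: $284,388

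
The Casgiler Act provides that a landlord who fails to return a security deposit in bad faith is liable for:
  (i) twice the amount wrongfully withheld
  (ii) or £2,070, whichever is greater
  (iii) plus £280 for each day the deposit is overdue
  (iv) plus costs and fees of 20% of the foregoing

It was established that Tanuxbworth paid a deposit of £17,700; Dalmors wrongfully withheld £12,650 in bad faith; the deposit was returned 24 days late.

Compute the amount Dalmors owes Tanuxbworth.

Doubled: 2 × £12,650 = £25,300
Minimum £2,070: £25,300 meets the minimum, no increase.
Late-return penalty: 24 × £280 = £6,720
Damages plus late penalty: £25,300 + £6,720 = £32,020
Costs and fees: 20% of £32,020 = £6,404
Total recovery: £32,020 + £6,404 = £38,424

£38,424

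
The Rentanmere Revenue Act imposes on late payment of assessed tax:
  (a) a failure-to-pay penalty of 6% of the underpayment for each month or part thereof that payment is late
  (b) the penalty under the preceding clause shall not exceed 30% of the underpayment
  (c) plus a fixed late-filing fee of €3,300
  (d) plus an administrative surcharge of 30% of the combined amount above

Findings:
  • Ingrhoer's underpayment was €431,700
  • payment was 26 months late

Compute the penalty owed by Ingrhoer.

Accrued rate: 6% × 26 = 156%, capped at 30% → 30%
Failure-to-pay penalty: 30% of €431,700 = €129,510
Penalty before surcharge: €129,510 + €3,300 = €132,810
Administrative surcharge: 30% of €132,810 = €39,843
Total penalty: €132,810 + €39,843 = €172,653

€172,653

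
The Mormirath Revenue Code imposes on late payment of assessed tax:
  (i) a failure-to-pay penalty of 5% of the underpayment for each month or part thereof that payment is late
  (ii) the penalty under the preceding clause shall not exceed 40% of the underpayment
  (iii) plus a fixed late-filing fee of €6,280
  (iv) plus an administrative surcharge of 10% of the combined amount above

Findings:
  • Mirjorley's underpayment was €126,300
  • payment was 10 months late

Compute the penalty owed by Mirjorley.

Accrued rate: 5% × 10 = 50%, capped at 40% → 40%
Failure-to-pay penalty: 40% of €126,300 = €50,520
Penalty before surcharge: €50,520 + €6,280 = €56,800
Administrative surcharge: 10% of €56,800 = €5,680
Total penalty: €56,800 + €5,680 = €62,480

Penalty: €62,480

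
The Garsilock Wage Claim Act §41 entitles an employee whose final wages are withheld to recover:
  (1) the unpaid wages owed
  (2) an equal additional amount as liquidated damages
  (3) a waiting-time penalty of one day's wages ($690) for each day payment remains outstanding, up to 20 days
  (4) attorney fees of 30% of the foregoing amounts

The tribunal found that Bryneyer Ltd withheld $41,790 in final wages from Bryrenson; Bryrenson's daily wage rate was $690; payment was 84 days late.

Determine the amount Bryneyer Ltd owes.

Liquidated damages (equal amount): $41,790
Penalty days: min(84, 20) = 20
Waiting-time penalty: 20 × $690 = $13,800
Subtotal: $41,790 + $41,790 + $13,800 = $97,380
Attorney fees: 30% of $97,380 = $29,214
Total award: $97,380 + $29,214 = $126,594

$126,594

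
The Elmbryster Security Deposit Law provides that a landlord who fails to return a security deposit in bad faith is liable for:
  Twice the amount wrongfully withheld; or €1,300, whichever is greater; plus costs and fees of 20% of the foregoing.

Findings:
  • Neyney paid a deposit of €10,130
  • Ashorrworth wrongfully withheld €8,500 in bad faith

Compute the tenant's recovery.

Doubled: 2 × €8,500 = €17,000
Minimum €1,300: €17,000 meets the minimum, no increase.
Costs and fees: 20% of €17,000 = €3,400
Total recovery: €17,000 + €3,400 = €20,400

€20,400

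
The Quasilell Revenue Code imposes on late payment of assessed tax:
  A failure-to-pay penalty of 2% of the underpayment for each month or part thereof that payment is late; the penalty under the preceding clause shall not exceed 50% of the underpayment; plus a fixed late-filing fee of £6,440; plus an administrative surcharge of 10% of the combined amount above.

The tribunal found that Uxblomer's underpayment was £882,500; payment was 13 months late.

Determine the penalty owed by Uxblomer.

£259,479

Accrued rate: 2% × 13 = 26%, capped at 50% → 26%
Failure-to-pay penalty: 26% of £882,500 = £229,450
Penalty before surcharge: £229,450 + £6,440 = £235,890
Administrative surcharge: 10% of £235,890 = £23,589
Total penalty: £235,890 + £23,589 = £259,479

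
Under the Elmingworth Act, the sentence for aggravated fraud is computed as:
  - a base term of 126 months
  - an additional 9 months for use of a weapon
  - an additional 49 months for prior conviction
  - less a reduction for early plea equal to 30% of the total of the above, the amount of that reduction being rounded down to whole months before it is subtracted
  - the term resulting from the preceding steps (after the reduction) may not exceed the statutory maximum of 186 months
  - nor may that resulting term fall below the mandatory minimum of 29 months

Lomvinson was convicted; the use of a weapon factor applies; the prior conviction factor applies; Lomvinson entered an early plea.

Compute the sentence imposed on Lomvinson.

Use of a weapon enhancement: +9 months
Prior conviction enhancement: +49 months
Adjusted term: 126 months + 9 months + 49 months = 184 months
Early plea reduction: 30% of 184 months = 55 months (rounded down)
After reduction: 184 − 55 = 129 months
Cap at 186 months: 129 months is within the cap, no reduction.
Minimum 29 months: 129 months meets the minimum, no increase.

Sentence: 129 months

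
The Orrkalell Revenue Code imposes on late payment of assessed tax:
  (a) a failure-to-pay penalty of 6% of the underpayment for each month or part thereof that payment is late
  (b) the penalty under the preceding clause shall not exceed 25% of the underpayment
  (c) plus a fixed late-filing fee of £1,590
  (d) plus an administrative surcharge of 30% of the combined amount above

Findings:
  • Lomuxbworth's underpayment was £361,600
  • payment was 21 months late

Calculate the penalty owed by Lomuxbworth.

Penalty: £119,587

Accrued rate: 6% × 21 = 126%, capped at 25% → 25%
Failure-to-pay penalty: 25% of £361,600 = £90,400
Penalty before surcharge: £90,400 + £1,590 = £91,990
Administrative surcharge: 30% of £91,990 = £27,597
Total penalty: £91,990 + £27,597 = £119,587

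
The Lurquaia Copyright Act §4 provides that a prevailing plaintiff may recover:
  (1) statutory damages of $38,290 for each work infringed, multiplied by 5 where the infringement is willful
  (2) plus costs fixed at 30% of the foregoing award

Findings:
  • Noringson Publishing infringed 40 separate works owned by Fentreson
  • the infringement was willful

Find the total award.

Statutory damages: 40 × $38,290 = $1,531,600
Multiplied by 5: 5 × $1,531,600 = $7,658,000
Costs: 30% of $7,658,000 = $2,297,400
Award plus costs: $7,658,000 + $2,297,400 = $9,955,400

Award: $9,955,400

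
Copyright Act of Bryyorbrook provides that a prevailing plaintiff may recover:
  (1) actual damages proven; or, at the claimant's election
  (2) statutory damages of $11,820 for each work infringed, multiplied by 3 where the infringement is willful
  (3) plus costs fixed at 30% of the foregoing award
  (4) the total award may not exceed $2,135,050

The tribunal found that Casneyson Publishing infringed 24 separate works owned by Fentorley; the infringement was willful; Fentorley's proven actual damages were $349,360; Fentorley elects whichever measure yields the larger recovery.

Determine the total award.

$1,106,352

Statutory damages: 24 × $11,820 = $283,680
Trebled: 3 × $283,680 = $851,040
Greater of actual damages ($349,360) or enhanced statutory damages ($851,040): $851,040
Costs: 30% of $851,040 = $255,312
Award plus costs: $851,040 + $255,312 = $1,106,352
Cap at $2,135,050: $1,106,352 is within the cap, no reduction.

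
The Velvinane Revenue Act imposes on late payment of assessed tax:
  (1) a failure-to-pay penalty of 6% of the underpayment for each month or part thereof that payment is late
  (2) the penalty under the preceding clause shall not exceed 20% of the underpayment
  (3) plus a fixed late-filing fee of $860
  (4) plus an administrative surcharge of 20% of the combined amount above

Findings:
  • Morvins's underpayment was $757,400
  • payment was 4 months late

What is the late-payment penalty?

Penalty: $182,808

Accrued rate: 6% × 4 = 24%, capped at 20% → 20%
Failure-to-pay penalty: 20% of $757,400 = $151,480
Penalty before surcharge: $151,480 + $860 = $152,340
Administrative surcharge: 20% of $152,340 = $30,468
Total penalty: $152,340 + $30,468 = $182,808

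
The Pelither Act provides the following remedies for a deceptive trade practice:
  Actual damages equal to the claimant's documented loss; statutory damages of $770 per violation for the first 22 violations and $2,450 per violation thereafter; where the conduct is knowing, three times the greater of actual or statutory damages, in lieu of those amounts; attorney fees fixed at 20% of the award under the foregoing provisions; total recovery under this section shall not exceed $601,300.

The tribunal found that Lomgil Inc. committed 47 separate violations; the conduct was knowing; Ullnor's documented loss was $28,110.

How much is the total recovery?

$281,484

First 22 violations: 22 × $770 = $16,940
Remaining violations: (47 − 22) × $2,450 = $61,250
Statutory damages: $16,940 + $61,250 = $78,190
Greater of actual damages ($28,110) or statutory damages ($78,190): $78,190
Trebled: 3 × $78,190 = $234,570
Attorney fees: 20% of $234,570 = $46,914
Total before cap: $234,570 + $46,914 = $281,484
Cap at $601,300: $281,484 is within the cap, no reduction.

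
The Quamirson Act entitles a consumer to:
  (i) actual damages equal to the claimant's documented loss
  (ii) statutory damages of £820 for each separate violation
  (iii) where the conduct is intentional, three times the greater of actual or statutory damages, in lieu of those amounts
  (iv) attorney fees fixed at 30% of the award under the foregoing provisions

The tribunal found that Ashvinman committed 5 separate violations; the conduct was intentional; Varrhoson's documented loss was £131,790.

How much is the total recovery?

£513,981

Statutory damages: 5 × £820 = £4,100
Greater of actual damages (£131,790) or statutory damages (£4,100): £131,790
Trebled: 3 × £131,790 = £395,370
Attorney fees: 30% of £395,370 = £118,611
Total recovery: £395,370 + £118,611 = £513,981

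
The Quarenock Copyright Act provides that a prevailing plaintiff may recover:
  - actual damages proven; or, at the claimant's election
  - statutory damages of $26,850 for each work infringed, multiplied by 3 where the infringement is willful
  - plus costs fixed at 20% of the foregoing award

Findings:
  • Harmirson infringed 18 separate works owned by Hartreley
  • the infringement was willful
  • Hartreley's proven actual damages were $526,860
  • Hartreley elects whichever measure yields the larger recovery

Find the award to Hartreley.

Statutory damages: 18 × $26,850 = $483,300
Trebled: 3 × $483,300 = $1,449,900
Greater of actual damages ($526,860) or enhanced statutory damages ($1,449,900): $1,449,900
Costs: 20% of $1,449,900 = $289,980
Award plus costs: $1,449,900 + $289,980 = $1,739,880

$1,739,880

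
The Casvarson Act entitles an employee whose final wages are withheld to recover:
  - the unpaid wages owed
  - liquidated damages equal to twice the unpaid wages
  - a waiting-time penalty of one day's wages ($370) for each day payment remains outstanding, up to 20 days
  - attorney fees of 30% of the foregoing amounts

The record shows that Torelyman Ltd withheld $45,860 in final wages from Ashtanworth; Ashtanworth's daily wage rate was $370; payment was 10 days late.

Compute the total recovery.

$183,664

Doubled: 2 × $45,860 = $91,720
Penalty days: min(10, 20) = 10
Waiting-time penalty: 10 × $370 = $3,700
Subtotal: $45,860 + $91,720 + $3,700 = $141,280
Attorney fees: 30% of $141,280 = $42,384
Total award: $141,280 + $42,384 = $183,664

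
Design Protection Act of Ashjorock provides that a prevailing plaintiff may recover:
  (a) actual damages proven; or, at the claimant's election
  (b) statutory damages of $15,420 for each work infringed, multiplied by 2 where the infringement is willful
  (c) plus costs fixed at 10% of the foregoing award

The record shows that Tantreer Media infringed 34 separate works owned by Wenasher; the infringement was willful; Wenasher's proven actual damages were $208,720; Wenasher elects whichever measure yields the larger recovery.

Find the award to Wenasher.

Statutory damages: 34 × $15,420 = $524,280
Doubled: 2 × $524,280 = $1,048,560
Greater of actual damages ($208,720) or enhanced statutory damages ($1,048,560): $1,048,560
Costs: 10% of $1,048,560 = $104,856
Award plus costs: $1,048,560 + $104,856 = $1,153,416

Award: $1,153,416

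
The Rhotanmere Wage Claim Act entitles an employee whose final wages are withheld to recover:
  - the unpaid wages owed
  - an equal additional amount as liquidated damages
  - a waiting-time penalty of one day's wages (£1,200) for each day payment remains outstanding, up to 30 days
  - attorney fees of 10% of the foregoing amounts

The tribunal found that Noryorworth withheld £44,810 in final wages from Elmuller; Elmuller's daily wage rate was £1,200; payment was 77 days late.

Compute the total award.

£138,182

Liquidated damages (equal amount): £44,810
Penalty days: min(77, 30) = 30
Waiting-time penalty: 30 × £1,200 = £36,000
Subtotal: £44,810 + £44,810 + £36,000 = £125,620
Attorney fees: 10% of £125,620 = £12,562
Total award: £125,620 + £12,562 = £138,182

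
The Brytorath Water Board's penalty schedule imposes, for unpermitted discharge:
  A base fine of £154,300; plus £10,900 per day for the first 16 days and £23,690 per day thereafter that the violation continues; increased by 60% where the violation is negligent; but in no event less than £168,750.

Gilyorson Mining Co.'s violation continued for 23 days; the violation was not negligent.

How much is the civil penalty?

£494,530

First 16 days: 16 × £10,900 = £174,400
Remaining days: (23 − 16) × £23,690 = £165,830
Per-day component: £174,400 + £165,830 = £340,230
Base plus per-day: £154,300 + £340,230 = £494,530
The violation was not negligent: no 60% increase.
Minimum £168,750: £494,530 meets the minimum, no increase.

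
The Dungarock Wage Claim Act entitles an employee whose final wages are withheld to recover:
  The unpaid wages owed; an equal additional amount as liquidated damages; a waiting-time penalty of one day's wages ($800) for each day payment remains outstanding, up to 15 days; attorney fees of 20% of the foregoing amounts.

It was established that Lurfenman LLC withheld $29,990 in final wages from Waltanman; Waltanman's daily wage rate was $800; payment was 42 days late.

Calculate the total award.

$86,376

Liquidated damages (equal amount): $29,990
Penalty days: min(42, 15) = 15
Waiting-time penalty: 15 × $800 = $12,000
Subtotal: $29,990 + $29,990 + $12,000 = $71,980
Attorney fees: 20% of $71,980 = $14,396
Total award: $71,980 + $14,396 = $86,376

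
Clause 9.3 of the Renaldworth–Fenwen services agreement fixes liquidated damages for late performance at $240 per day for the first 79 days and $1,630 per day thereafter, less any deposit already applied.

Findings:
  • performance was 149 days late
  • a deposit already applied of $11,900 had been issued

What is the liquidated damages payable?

First 79 days: 79 × $240 = $18,960
Remaining days: (149 − 79) × $1,630 = $114,100
Accrued per-day damages: $18,960 + $114,100 = $133,060
Less deposit already applied: $133,060 − $11,900 = $121,160

$121,160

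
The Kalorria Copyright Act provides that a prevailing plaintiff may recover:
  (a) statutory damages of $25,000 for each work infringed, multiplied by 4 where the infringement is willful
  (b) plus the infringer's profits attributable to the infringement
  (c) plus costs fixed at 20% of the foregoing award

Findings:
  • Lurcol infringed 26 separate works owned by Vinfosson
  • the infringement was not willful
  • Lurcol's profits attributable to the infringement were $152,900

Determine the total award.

Statutory damages: 26 × $25,000 = $650,000
Infringement not willful: no ×4 enhancement.
Combined award: $650,000 + $152,900 = $802,900
Costs: 20% of $802,900 = $160,580
Award plus costs: $802,900 + $160,580 = $963,480

Award: $963,480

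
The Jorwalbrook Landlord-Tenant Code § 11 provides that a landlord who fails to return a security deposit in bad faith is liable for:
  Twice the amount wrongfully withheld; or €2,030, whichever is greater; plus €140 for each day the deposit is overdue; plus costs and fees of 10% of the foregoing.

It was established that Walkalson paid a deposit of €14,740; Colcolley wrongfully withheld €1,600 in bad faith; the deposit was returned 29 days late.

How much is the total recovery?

€7,986

Doubled: 2 × €1,600 = €3,200
Minimum €2,030: €3,200 meets the minimum, no increase.
Late-return penalty: 29 × €140 = €4,060
Damages plus late penalty: €3,200 + €4,060 = €7,260
Costs and fees: 10% of €7,260 = €726
Total recovery: €7,260 + €726 = €7,986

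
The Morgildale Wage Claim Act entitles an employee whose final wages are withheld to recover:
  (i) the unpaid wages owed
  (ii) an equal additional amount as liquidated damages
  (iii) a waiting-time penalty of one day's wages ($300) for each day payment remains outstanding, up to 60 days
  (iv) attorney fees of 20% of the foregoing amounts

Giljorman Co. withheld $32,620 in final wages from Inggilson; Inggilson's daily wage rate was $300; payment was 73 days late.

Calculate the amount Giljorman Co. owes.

Liquidated damages (equal amount): $32,620
Penalty days: min(73, 60) = 60
Waiting-time penalty: 60 × $300 = $18,000
Subtotal: $32,620 + $32,620 + $18,000 = $83,240
Attorney fees: 20% of $83,240 = $16,648
Total award: $83,240 + $16,648 = $99,888

$99,888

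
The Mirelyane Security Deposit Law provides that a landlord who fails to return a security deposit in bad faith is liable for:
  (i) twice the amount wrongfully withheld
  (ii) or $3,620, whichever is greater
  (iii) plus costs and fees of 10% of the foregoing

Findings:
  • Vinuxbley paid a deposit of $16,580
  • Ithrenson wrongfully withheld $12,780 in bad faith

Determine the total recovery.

$28,116

Doubled: 2 × $12,780 = $25,560
Minimum $3,620: $25,560 meets the minimum, no increase.
Costs and fees: 10% of $25,560 = $2,556
Total recovery: $25,560 + $2,556 = $28,116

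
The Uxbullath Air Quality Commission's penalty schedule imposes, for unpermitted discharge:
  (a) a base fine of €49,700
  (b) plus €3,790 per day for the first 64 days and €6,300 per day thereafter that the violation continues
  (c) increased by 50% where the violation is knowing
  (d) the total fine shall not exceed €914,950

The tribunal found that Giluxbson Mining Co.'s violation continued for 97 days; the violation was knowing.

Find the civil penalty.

First 64 days: 64 × €3,790 = €242,560
Remaining days: (97 − 64) × €6,300 = €207,900
Per-day component: €242,560 + €207,900 = €450,460
Base plus per-day: €49,700 + €450,460 = €500,160
Enhancement: 50% of €500,160 = €250,080
Enhanced fine: €500,160 + €250,080 = €750,240
Cap at €914,950: €750,240 is within the cap, no reduction.

Civil penalty: €750,240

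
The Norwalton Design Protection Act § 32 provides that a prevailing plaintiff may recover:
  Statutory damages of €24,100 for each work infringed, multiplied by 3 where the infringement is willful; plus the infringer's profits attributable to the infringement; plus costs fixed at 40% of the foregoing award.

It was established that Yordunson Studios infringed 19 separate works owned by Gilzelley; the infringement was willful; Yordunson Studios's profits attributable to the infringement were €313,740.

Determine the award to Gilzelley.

Statutory damages: 19 × €24,100 = €457,900
Trebled: 3 × €457,900 = €1,373,700
Combined award: €1,373,700 + €313,740 = €1,687,440
Costs: 40% of €1,687,440 = €674,976
Award plus costs: €1,687,440 + €674,976 = €2,362,416

€2,362,416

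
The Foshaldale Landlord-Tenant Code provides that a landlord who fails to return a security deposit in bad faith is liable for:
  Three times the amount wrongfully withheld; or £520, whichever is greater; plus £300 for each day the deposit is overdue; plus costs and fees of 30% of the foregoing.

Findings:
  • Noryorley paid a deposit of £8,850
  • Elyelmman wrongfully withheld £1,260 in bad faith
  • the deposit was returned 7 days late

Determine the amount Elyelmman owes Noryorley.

£7,644

Trebled: 3 × £1,260 = £3,780
Minimum £520: £3,780 meets the minimum, no increase.
Late-return penalty: 7 × £300 = £2,100
Damages plus late penalty: £3,780 + £2,100 = £5,880
Costs and fees: 30% of £5,880 = £1,764
Total recovery: £5,880 + £1,764 = £7,644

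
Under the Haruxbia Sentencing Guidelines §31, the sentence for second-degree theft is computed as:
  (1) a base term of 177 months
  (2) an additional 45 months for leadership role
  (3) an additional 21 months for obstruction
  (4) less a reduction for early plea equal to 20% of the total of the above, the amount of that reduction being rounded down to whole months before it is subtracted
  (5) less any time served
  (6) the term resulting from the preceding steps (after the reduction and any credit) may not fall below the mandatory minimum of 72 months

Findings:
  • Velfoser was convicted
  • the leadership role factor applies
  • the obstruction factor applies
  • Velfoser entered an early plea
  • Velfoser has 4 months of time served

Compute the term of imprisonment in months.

Leadership role enhancement: +45 months
Obstruction enhancement: +21 months
Adjusted term: 177 months + 45 months + 21 months = 243 months
Early plea reduction: 20% of 243 months = 48 months (rounded down)
After reduction: 243 − 48 = 195 months
Less time served: 195 months − 4 months = 191 months
Minimum 72 months: 191 months meets the minimum, no increase.

191 months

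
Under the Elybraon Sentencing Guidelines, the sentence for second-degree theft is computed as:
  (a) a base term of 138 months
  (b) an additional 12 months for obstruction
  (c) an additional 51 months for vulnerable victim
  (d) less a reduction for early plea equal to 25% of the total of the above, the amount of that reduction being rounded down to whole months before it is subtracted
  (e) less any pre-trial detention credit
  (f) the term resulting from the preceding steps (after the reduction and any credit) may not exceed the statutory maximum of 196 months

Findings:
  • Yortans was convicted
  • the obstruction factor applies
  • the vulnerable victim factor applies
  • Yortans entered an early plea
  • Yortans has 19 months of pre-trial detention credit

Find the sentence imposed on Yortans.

132 months

Obstruction enhancement: +12 months
Vulnerable victim enhancement: +51 months
Adjusted term: 138 months + 12 months + 51 months = 201 months
Early plea reduction: 25% of 201 months = 50 months (rounded down)
After reduction: 201 − 50 = 151 months
Less pre-trial detention credit: 151 months − 19 months = 132 months
Cap at 196 months: 132 months is within the cap, no reduction.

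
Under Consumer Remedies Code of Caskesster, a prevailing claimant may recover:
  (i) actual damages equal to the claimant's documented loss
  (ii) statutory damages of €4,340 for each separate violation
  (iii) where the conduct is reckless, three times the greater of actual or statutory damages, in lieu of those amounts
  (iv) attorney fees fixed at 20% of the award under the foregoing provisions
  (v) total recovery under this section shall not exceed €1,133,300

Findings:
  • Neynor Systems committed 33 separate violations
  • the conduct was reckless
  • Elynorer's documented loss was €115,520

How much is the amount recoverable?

Statutory damages: 33 × €4,340 = €143,220
Greater of actual damages (€115,520) or statutory damages (€143,220): €143,220
Trebled: 3 × €143,220 = €429,660
Attorney fees: 20% of €429,660 = €85,932
Total before cap: €429,660 + €85,932 = €515,592
Cap at €1,133,300: €515,592 is within the cap, no reduction.

€515,592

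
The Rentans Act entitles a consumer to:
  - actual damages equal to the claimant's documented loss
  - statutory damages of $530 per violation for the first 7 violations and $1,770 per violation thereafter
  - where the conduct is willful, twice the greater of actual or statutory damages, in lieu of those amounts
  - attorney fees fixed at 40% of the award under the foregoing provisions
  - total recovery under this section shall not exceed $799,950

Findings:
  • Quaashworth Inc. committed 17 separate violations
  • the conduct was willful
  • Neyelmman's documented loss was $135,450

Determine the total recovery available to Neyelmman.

Total recovery: $379,260

First 7 violations: 7 × $530 = $3,710
Remaining violations: (17 − 7) × $1,770 = $17,700
Statutory damages: $3,710 + $17,700 = $21,410
Greater of actual damages ($135,450) or statutory damages ($21,410): $135,450
Doubled: 2 × $135,450 = $270,900
Attorney fees: 40% of $270,900 = $108,360
Total before cap: $270,900 + $108,360 = $379,260
Cap at $799,950: $379,260 is within the cap, no reduction.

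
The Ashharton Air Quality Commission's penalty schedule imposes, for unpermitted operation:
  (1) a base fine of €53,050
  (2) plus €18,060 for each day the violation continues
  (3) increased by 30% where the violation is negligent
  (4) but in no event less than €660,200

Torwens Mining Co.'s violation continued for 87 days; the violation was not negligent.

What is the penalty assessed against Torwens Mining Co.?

€1,624,270

Per-day component: 87 × €18,060 = €1,571,220
Base plus per-day: €53,050 + €1,571,220 = €1,624,270
The violation was not negligent: no 30% increase.
Minimum €660,200: €1,624,270 meets the minimum, no increase.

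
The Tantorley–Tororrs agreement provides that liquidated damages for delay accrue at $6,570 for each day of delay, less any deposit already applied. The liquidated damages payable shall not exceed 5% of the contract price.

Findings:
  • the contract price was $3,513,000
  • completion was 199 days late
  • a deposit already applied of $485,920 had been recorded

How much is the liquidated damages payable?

$175,650

Per-day damages: 199 × $6,570 = $1,307,430
Less deposit already applied: $1,307,430 − $485,920 = $821,510
Cap: 5% of $3,513,000 = $175,650
Cap at $175,650: $821,510 exceeds the cap → $175,650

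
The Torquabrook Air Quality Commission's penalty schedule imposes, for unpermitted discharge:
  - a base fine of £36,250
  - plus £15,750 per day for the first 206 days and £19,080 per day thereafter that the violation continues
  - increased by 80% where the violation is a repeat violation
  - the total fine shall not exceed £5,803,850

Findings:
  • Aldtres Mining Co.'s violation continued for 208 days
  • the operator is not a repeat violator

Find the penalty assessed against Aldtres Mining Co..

First 206 days: 206 × £15,750 = £3,244,500
Remaining days: (208 − 206) × £19,080 = £38,160
Per-day component: £3,244,500 + £38,160 = £3,282,660
Base plus per-day: £36,250 + £3,282,660 = £3,318,910
The operator is not a repeat violator: no 80% increase.
Cap at £5,803,850: £3,318,910 is within the cap, no reduction.

£3,318,910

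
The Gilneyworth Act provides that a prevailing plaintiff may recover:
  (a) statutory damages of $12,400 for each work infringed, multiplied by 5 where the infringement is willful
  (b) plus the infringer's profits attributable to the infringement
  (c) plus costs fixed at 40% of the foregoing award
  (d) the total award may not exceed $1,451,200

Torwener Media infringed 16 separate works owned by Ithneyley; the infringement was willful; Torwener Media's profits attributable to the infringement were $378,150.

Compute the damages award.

$1,451,200

Statutory damages: 16 × $12,400 = $198,400
Multiplied by 5: 5 × $198,400 = $992,000
Combined award: $992,000 + $378,150 = $1,370,150
Costs: 40% of $1,370,150 = $548,060
Award plus costs: $1,370,150 + $548,060 = $1,918,210
Cap at $1,451,200: $1,918,210 exceeds the cap → $1,451,200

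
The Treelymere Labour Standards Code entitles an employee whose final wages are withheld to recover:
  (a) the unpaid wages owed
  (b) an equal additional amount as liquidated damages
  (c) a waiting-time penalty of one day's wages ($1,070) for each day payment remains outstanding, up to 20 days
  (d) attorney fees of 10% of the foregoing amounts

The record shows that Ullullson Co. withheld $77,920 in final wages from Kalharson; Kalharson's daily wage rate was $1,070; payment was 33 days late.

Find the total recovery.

Liquidated damages (equal amount): $77,920
Penalty days: min(33, 20) = 20
Waiting-time penalty: 20 × $1,070 = $21,400
Subtotal: $77,920 + $77,920 + $21,400 = $177,240
Attorney fees: 10% of $177,240 = $17,724
Total award: $177,240 + $17,724 = $194,964

$194,964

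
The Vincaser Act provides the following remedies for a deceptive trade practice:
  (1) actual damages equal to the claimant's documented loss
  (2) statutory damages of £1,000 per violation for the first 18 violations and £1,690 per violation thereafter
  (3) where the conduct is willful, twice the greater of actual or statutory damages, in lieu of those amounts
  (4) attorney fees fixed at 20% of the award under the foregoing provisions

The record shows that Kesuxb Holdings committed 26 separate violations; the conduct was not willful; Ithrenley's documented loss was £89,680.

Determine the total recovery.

First 18 violations: 18 × £1,000 = £18,000
Remaining violations: (26 − 18) × £1,690 = £13,520
Statutory damages: £18,000 + £13,520 = £31,520
Conduct not willful: the in-lieu enhancement does not apply.
Actual plus statutory damages: £89,680 + £31,520 = £121,200
Attorney fees: 20% of £121,200 = £24,240
Total recovery: £121,200 + £24,240 = £145,440

£145,440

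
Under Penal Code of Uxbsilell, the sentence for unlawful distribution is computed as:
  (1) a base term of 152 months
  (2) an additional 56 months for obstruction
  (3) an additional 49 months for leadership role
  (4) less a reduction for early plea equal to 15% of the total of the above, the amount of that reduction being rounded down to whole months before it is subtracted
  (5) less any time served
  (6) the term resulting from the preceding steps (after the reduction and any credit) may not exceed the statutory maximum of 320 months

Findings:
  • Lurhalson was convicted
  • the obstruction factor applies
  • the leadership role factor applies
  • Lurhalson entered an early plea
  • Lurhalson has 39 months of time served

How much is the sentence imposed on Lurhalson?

Obstruction enhancement: +56 months
Leadership role enhancement: +49 months
Adjusted term: 152 months + 56 months + 49 months = 257 months
Early plea reduction: 15% of 257 months = 38 months (rounded down)
After reduction: 257 − 38 = 219 months
Less time served: 219 months − 39 months = 180 months
Cap at 320 months: 180 months is within the cap, no reduction.

180 months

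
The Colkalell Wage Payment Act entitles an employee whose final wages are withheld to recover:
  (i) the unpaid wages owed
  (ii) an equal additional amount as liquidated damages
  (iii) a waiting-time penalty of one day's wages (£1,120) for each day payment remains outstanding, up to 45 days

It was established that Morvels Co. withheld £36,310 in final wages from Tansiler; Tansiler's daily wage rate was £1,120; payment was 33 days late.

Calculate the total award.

£109,580

Liquidated damages (equal amount): £36,310
Penalty days: min(33, 45) = 33
Waiting-time penalty: 33 × £1,120 = £36,960
Total award: £36,310 + £36,310 + £36,960 = £109,580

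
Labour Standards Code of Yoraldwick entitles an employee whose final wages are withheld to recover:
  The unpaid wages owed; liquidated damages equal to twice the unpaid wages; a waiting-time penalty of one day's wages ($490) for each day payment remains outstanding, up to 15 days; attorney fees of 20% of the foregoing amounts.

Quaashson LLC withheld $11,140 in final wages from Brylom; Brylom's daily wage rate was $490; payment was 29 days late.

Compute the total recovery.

$48,924

Doubled: 2 × $11,140 = $22,280
Penalty days: min(29, 15) = 15
Waiting-time penalty: 15 × $490 = $7,350
Subtotal: $11,140 + $22,280 + $7,350 = $40,770
Attorney fees: 20% of $40,770 = $8,154
Total award: $40,770 + $8,154 = $48,924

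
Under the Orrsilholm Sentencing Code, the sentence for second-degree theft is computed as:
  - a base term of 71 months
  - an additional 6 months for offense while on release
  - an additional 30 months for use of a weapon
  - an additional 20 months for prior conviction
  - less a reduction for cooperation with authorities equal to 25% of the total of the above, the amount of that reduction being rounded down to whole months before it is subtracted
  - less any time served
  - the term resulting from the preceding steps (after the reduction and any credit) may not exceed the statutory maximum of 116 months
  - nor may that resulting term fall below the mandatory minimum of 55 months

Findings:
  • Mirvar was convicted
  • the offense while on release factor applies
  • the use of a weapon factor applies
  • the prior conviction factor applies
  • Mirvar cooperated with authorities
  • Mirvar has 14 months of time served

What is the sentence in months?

Offense while on release enhancement: +6 months
Use of a weapon enhancement: +30 months
Prior conviction enhancement: +20 months
Adjusted term: 71 months + 6 months + 30 months + 20 months = 127 months
Cooperation with authorities reduction: 25% of 127 months = 31 months (rounded down)
After reduction: 127 − 31 = 96 months
Less time served: 96 months − 14 months = 82 months
Cap at 116 months: 82 months is within the cap, no reduction.
Minimum 55 months: 82 months meets the minimum, no increase.

82 months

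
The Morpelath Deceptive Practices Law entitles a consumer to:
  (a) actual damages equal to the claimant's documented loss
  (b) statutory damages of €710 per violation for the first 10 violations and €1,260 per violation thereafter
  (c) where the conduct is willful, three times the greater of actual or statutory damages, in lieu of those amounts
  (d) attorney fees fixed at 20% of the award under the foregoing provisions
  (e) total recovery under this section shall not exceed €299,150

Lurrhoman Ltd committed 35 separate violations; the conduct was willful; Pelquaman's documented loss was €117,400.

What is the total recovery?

First 10 violations: 10 × €710 = €7,100
Remaining violations: (35 − 10) × €1,260 = €31,500
Statutory damages: €7,100 + €31,500 = €38,600
Greater of actual damages (€117,400) or statutory damages (€38,600): €117,400
Trebled: 3 × €117,400 = €352,200
Attorney fees: 20% of €352,200 = €70,440
Total before cap: €352,200 + €70,440 = €422,640
Cap at €299,150: €422,640 exceeds the cap → €299,150

€299,150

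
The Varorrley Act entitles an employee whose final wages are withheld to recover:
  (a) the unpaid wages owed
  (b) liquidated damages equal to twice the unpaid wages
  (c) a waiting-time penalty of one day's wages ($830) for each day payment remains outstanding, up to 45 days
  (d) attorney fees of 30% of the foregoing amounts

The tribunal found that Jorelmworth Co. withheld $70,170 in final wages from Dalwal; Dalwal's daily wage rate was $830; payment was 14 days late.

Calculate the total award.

Doubled: 2 × $70,170 = $140,340
Penalty days: min(14, 45) = 14
Waiting-time penalty: 14 × $830 = $11,620
Subtotal: $70,170 + $140,340 + $11,620 = $222,130
Attorney fees: 30% of $222,130 = $66,639
Total award: $222,130 + $66,639 = $288,769

$288,769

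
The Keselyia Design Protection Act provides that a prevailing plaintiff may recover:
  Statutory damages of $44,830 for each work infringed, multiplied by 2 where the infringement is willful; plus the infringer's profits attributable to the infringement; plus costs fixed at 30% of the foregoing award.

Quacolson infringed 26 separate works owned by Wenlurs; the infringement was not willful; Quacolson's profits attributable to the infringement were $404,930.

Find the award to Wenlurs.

Statutory damages: 26 × $44,830 = $1,165,580
Infringement not willful: no ×2 enhancement.
Combined award: $1,165,580 + $404,930 = $1,570,510
Costs: 30% of $1,570,510 = $471,153
Award plus costs: $1,570,510 + $471,153 = $2,041,663

$2,041,663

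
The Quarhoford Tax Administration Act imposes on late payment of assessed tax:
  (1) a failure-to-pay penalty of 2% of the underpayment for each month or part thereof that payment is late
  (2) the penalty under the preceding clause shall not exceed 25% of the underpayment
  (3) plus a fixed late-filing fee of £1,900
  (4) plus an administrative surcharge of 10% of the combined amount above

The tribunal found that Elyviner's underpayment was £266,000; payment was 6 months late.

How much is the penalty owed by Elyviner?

£37,202

Accrued rate: 2% × 6 = 12%, capped at 25% → 12%
Failure-to-pay penalty: 12% of £266,000 = £31,920
Penalty before surcharge: £31,920 + £1,900 = £33,820
Administrative surcharge: 10% of £33,820 = £3,382
Total penalty: £33,820 + £3,382 = £37,202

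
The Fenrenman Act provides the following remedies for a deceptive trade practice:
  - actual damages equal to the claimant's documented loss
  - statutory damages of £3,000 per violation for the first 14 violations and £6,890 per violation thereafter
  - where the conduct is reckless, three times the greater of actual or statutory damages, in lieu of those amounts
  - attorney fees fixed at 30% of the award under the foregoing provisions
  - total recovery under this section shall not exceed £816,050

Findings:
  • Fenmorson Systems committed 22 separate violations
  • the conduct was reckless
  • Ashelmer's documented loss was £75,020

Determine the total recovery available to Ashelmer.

£378,768

First 14 violations: 14 × £3,000 = £42,000
Remaining violations: (22 − 14) × £6,890 = £55,120
Statutory damages: £42,000 + £55,120 = £97,120
Greater of actual damages (£75,020) or statutory damages (£97,120): £97,120
Trebled: 3 × £97,120 = £291,360
Attorney fees: 30% of £291,360 = £87,408
Total before cap: £291,360 + £87,408 = £378,768
Cap at £816,050: £378,768 is within the cap, no reduction.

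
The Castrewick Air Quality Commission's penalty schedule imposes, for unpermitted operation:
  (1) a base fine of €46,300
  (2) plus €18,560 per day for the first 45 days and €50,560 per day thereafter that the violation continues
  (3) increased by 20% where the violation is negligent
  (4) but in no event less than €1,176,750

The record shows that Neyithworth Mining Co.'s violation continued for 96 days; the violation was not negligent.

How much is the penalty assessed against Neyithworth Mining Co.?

First 45 days: 45 × €18,560 = €835,200
Remaining days: (96 − 45) × €50,560 = €2,578,560
Per-day component: €835,200 + €2,578,560 = €3,413,760
Base plus per-day: €46,300 + €3,413,760 = €3,460,060
The violation was not negligent: no 20% increase.
Minimum €1,176,750: €3,460,060 meets the minimum, no increase.

€3,460,060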